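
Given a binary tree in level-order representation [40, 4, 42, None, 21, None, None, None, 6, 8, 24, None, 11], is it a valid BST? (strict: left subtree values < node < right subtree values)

Level-order array: [40, 4, 42, None, 21, None, None, None, 6, 8, 24, None, 11]
Validate using subtree bounds (lo, hi): at each node, require lo < value < hi,
then recurse left with hi=value and right with lo=value.
Preorder trace (stopping at first violation):
  at node 40 with bounds (-inf, +inf): OK
  at node 4 with bounds (-inf, 40): OK
  at node 21 with bounds (4, 40): OK
  at node 6 with bounds (21, 40): VIOLATION
Node 6 violates its bound: not (21 < 6 < 40).
Result: Not a valid BST


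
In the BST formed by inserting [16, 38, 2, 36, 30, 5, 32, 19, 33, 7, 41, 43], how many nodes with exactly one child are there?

Tree built from: [16, 38, 2, 36, 30, 5, 32, 19, 33, 7, 41, 43]
Tree (level-order array): [16, 2, 38, None, 5, 36, 41, None, 7, 30, None, None, 43, None, None, 19, 32, None, None, None, None, None, 33]
Rule: These are nodes with exactly 1 non-null child.
Per-node child counts:
  node 16: 2 child(ren)
  node 2: 1 child(ren)
  node 5: 1 child(ren)
  node 7: 0 child(ren)
  node 38: 2 child(ren)
  node 36: 1 child(ren)
  node 30: 2 child(ren)
  node 19: 0 child(ren)
  node 32: 1 child(ren)
  node 33: 0 child(ren)
  node 41: 1 child(ren)
  node 43: 0 child(ren)
Matching nodes: [2, 5, 36, 32, 41]
Count of nodes with exactly one child: 5


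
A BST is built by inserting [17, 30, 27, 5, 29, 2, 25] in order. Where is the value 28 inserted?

Starting tree (level order): [17, 5, 30, 2, None, 27, None, None, None, 25, 29]
Insertion path: 17 -> 30 -> 27 -> 29
Result: insert 28 as left child of 29
Final tree (level order): [17, 5, 30, 2, None, 27, None, None, None, 25, 29, None, None, 28]


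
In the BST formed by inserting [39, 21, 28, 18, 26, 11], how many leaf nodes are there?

Tree built from: [39, 21, 28, 18, 26, 11]
Tree (level-order array): [39, 21, None, 18, 28, 11, None, 26]
Rule: A leaf has 0 children.
Per-node child counts:
  node 39: 1 child(ren)
  node 21: 2 child(ren)
  node 18: 1 child(ren)
  node 11: 0 child(ren)
  node 28: 1 child(ren)
  node 26: 0 child(ren)
Matching nodes: [11, 26]
Count of leaf nodes: 2


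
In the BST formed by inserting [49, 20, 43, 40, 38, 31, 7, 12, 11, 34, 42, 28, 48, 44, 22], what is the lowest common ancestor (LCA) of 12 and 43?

Tree insertion order: [49, 20, 43, 40, 38, 31, 7, 12, 11, 34, 42, 28, 48, 44, 22]
Tree (level-order array): [49, 20, None, 7, 43, None, 12, 40, 48, 11, None, 38, 42, 44, None, None, None, 31, None, None, None, None, None, 28, 34, 22]
In a BST, the LCA of p=12, q=43 is the first node v on the
root-to-leaf path with p <= v <= q (go left if both < v, right if both > v).
Walk from root:
  at 49: both 12 and 43 < 49, go left
  at 20: 12 <= 20 <= 43, this is the LCA
LCA = 20


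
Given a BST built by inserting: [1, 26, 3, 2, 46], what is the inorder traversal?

Tree insertion order: [1, 26, 3, 2, 46]
Tree (level-order array): [1, None, 26, 3, 46, 2]
Inorder traversal: [1, 2, 3, 26, 46]


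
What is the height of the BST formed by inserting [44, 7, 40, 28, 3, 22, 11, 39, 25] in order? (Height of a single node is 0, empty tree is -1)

Insertion order: [44, 7, 40, 28, 3, 22, 11, 39, 25]
Tree (level-order array): [44, 7, None, 3, 40, None, None, 28, None, 22, 39, 11, 25]
Compute height bottom-up (empty subtree = -1):
  height(3) = 1 + max(-1, -1) = 0
  height(11) = 1 + max(-1, -1) = 0
  height(25) = 1 + max(-1, -1) = 0
  height(22) = 1 + max(0, 0) = 1
  height(39) = 1 + max(-1, -1) = 0
  height(28) = 1 + max(1, 0) = 2
  height(40) = 1 + max(2, -1) = 3
  height(7) = 1 + max(0, 3) = 4
  height(44) = 1 + max(4, -1) = 5
Height = 5


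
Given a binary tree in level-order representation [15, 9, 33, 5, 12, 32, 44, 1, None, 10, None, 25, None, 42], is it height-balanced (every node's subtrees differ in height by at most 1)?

Tree (level-order array): [15, 9, 33, 5, 12, 32, 44, 1, None, 10, None, 25, None, 42]
Definition: a tree is height-balanced if, at every node, |h(left) - h(right)| <= 1 (empty subtree has height -1).
Bottom-up per-node check:
  node 1: h_left=-1, h_right=-1, diff=0 [OK], height=0
  node 5: h_left=0, h_right=-1, diff=1 [OK], height=1
  node 10: h_left=-1, h_right=-1, diff=0 [OK], height=0
  node 12: h_left=0, h_right=-1, diff=1 [OK], height=1
  node 9: h_left=1, h_right=1, diff=0 [OK], height=2
  node 25: h_left=-1, h_right=-1, diff=0 [OK], height=0
  node 32: h_left=0, h_right=-1, diff=1 [OK], height=1
  node 42: h_left=-1, h_right=-1, diff=0 [OK], height=0
  node 44: h_left=0, h_right=-1, diff=1 [OK], height=1
  node 33: h_left=1, h_right=1, diff=0 [OK], height=2
  node 15: h_left=2, h_right=2, diff=0 [OK], height=3
All nodes satisfy the balance condition.
Result: Balanced


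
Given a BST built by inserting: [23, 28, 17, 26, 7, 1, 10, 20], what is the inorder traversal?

Tree insertion order: [23, 28, 17, 26, 7, 1, 10, 20]
Tree (level-order array): [23, 17, 28, 7, 20, 26, None, 1, 10]
Inorder traversal: [1, 7, 10, 17, 20, 23, 26, 28]


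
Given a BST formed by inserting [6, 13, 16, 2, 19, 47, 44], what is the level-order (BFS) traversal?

Tree insertion order: [6, 13, 16, 2, 19, 47, 44]
Tree (level-order array): [6, 2, 13, None, None, None, 16, None, 19, None, 47, 44]
BFS from the root, enqueuing left then right child of each popped node:
  queue [6] -> pop 6, enqueue [2, 13], visited so far: [6]
  queue [2, 13] -> pop 2, enqueue [none], visited so far: [6, 2]
  queue [13] -> pop 13, enqueue [16], visited so far: [6, 2, 13]
  queue [16] -> pop 16, enqueue [19], visited so far: [6, 2, 13, 16]
  queue [19] -> pop 19, enqueue [47], visited so far: [6, 2, 13, 16, 19]
  queue [47] -> pop 47, enqueue [44], visited so far: [6, 2, 13, 16, 19, 47]
  queue [44] -> pop 44, enqueue [none], visited so far: [6, 2, 13, 16, 19, 47, 44]
Result: [6, 2, 13, 16, 19, 47, 44]


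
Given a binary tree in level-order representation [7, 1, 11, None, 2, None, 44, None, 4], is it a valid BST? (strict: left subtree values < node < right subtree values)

Level-order array: [7, 1, 11, None, 2, None, 44, None, 4]
Validate using subtree bounds (lo, hi): at each node, require lo < value < hi,
then recurse left with hi=value and right with lo=value.
Preorder trace (stopping at first violation):
  at node 7 with bounds (-inf, +inf): OK
  at node 1 with bounds (-inf, 7): OK
  at node 2 with bounds (1, 7): OK
  at node 4 with bounds (2, 7): OK
  at node 11 with bounds (7, +inf): OK
  at node 44 with bounds (11, +inf): OK
No violation found at any node.
Result: Valid BST


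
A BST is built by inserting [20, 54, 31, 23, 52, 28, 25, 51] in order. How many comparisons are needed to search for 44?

Search path for 44: 20 -> 54 -> 31 -> 52 -> 51
Found: False
Comparisons: 5


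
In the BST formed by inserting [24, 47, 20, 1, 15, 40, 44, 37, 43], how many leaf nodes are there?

Tree built from: [24, 47, 20, 1, 15, 40, 44, 37, 43]
Tree (level-order array): [24, 20, 47, 1, None, 40, None, None, 15, 37, 44, None, None, None, None, 43]
Rule: A leaf has 0 children.
Per-node child counts:
  node 24: 2 child(ren)
  node 20: 1 child(ren)
  node 1: 1 child(ren)
  node 15: 0 child(ren)
  node 47: 1 child(ren)
  node 40: 2 child(ren)
  node 37: 0 child(ren)
  node 44: 1 child(ren)
  node 43: 0 child(ren)
Matching nodes: [15, 37, 43]
Count of leaf nodes: 3


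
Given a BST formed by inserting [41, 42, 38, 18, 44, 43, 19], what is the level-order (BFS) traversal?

Tree insertion order: [41, 42, 38, 18, 44, 43, 19]
Tree (level-order array): [41, 38, 42, 18, None, None, 44, None, 19, 43]
BFS from the root, enqueuing left then right child of each popped node:
  queue [41] -> pop 41, enqueue [38, 42], visited so far: [41]
  queue [38, 42] -> pop 38, enqueue [18], visited so far: [41, 38]
  queue [42, 18] -> pop 42, enqueue [44], visited so far: [41, 38, 42]
  queue [18, 44] -> pop 18, enqueue [19], visited so far: [41, 38, 42, 18]
  queue [44, 19] -> pop 44, enqueue [43], visited so far: [41, 38, 42, 18, 44]
  queue [19, 43] -> pop 19, enqueue [none], visited so far: [41, 38, 42, 18, 44, 19]
  queue [43] -> pop 43, enqueue [none], visited so far: [41, 38, 42, 18, 44, 19, 43]
Result: [41, 38, 42, 18, 44, 19, 43]


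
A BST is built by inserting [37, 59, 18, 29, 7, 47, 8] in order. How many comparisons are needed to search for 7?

Search path for 7: 37 -> 18 -> 7
Found: True
Comparisons: 3


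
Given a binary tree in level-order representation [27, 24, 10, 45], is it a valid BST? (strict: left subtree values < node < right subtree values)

Level-order array: [27, 24, 10, 45]
Validate using subtree bounds (lo, hi): at each node, require lo < value < hi,
then recurse left with hi=value and right with lo=value.
Preorder trace (stopping at first violation):
  at node 27 with bounds (-inf, +inf): OK
  at node 24 with bounds (-inf, 27): OK
  at node 45 with bounds (-inf, 24): VIOLATION
Node 45 violates its bound: not (-inf < 45 < 24).
Result: Not a valid BST


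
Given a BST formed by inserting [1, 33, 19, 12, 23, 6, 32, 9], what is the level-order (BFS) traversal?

Tree insertion order: [1, 33, 19, 12, 23, 6, 32, 9]
Tree (level-order array): [1, None, 33, 19, None, 12, 23, 6, None, None, 32, None, 9]
BFS from the root, enqueuing left then right child of each popped node:
  queue [1] -> pop 1, enqueue [33], visited so far: [1]
  queue [33] -> pop 33, enqueue [19], visited so far: [1, 33]
  queue [19] -> pop 19, enqueue [12, 23], visited so far: [1, 33, 19]
  queue [12, 23] -> pop 12, enqueue [6], visited so far: [1, 33, 19, 12]
  queue [23, 6] -> pop 23, enqueue [32], visited so far: [1, 33, 19, 12, 23]
  queue [6, 32] -> pop 6, enqueue [9], visited so far: [1, 33, 19, 12, 23, 6]
  queue [32, 9] -> pop 32, enqueue [none], visited so far: [1, 33, 19, 12, 23, 6, 32]
  queue [9] -> pop 9, enqueue [none], visited so far: [1, 33, 19, 12, 23, 6, 32, 9]
Result: [1, 33, 19, 12, 23, 6, 32, 9]


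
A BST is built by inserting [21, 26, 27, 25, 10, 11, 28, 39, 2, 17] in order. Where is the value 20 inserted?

Starting tree (level order): [21, 10, 26, 2, 11, 25, 27, None, None, None, 17, None, None, None, 28, None, None, None, 39]
Insertion path: 21 -> 10 -> 11 -> 17
Result: insert 20 as right child of 17
Final tree (level order): [21, 10, 26, 2, 11, 25, 27, None, None, None, 17, None, None, None, 28, None, 20, None, 39]


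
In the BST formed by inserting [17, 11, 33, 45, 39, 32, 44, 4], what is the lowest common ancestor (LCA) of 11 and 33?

Tree insertion order: [17, 11, 33, 45, 39, 32, 44, 4]
Tree (level-order array): [17, 11, 33, 4, None, 32, 45, None, None, None, None, 39, None, None, 44]
In a BST, the LCA of p=11, q=33 is the first node v on the
root-to-leaf path with p <= v <= q (go left if both < v, right if both > v).
Walk from root:
  at 17: 11 <= 17 <= 33, this is the LCA
LCA = 17


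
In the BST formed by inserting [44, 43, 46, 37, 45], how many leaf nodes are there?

Tree built from: [44, 43, 46, 37, 45]
Tree (level-order array): [44, 43, 46, 37, None, 45]
Rule: A leaf has 0 children.
Per-node child counts:
  node 44: 2 child(ren)
  node 43: 1 child(ren)
  node 37: 0 child(ren)
  node 46: 1 child(ren)
  node 45: 0 child(ren)
Matching nodes: [37, 45]
Count of leaf nodes: 2


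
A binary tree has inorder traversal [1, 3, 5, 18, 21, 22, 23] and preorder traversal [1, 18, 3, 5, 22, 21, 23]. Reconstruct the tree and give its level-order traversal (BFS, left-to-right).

Inorder:  [1, 3, 5, 18, 21, 22, 23]
Preorder: [1, 18, 3, 5, 22, 21, 23]
Algorithm: preorder visits root first, so consume preorder in order;
for each root, split the current inorder slice at that value into
left-subtree inorder and right-subtree inorder, then recurse.
Recursive splits:
  root=1; inorder splits into left=[], right=[3, 5, 18, 21, 22, 23]
  root=18; inorder splits into left=[3, 5], right=[21, 22, 23]
  root=3; inorder splits into left=[], right=[5]
  root=5; inorder splits into left=[], right=[]
  root=22; inorder splits into left=[21], right=[23]
  root=21; inorder splits into left=[], right=[]
  root=23; inorder splits into left=[], right=[]
Reconstructed level-order: [1, 18, 3, 22, 5, 21, 23]


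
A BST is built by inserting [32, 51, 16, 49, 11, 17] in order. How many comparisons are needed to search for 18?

Search path for 18: 32 -> 16 -> 17
Found: False
Comparisons: 3


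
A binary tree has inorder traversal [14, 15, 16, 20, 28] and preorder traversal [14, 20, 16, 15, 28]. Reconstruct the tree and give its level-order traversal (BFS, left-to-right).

Inorder:  [14, 15, 16, 20, 28]
Preorder: [14, 20, 16, 15, 28]
Algorithm: preorder visits root first, so consume preorder in order;
for each root, split the current inorder slice at that value into
left-subtree inorder and right-subtree inorder, then recurse.
Recursive splits:
  root=14; inorder splits into left=[], right=[15, 16, 20, 28]
  root=20; inorder splits into left=[15, 16], right=[28]
  root=16; inorder splits into left=[15], right=[]
  root=15; inorder splits into left=[], right=[]
  root=28; inorder splits into left=[], right=[]
Reconstructed level-order: [14, 20, 16, 28, 15]


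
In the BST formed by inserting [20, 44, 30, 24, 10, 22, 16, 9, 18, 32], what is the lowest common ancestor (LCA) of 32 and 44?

Tree insertion order: [20, 44, 30, 24, 10, 22, 16, 9, 18, 32]
Tree (level-order array): [20, 10, 44, 9, 16, 30, None, None, None, None, 18, 24, 32, None, None, 22]
In a BST, the LCA of p=32, q=44 is the first node v on the
root-to-leaf path with p <= v <= q (go left if both < v, right if both > v).
Walk from root:
  at 20: both 32 and 44 > 20, go right
  at 44: 32 <= 44 <= 44, this is the LCA
LCA = 44


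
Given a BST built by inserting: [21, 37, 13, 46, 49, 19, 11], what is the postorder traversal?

Tree insertion order: [21, 37, 13, 46, 49, 19, 11]
Tree (level-order array): [21, 13, 37, 11, 19, None, 46, None, None, None, None, None, 49]
Postorder traversal: [11, 19, 13, 49, 46, 37, 21]


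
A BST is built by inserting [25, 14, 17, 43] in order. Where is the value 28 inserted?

Starting tree (level order): [25, 14, 43, None, 17]
Insertion path: 25 -> 43
Result: insert 28 as left child of 43
Final tree (level order): [25, 14, 43, None, 17, 28]


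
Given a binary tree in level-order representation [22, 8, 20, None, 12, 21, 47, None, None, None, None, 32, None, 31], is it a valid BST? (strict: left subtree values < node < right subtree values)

Level-order array: [22, 8, 20, None, 12, 21, 47, None, None, None, None, 32, None, 31]
Validate using subtree bounds (lo, hi): at each node, require lo < value < hi,
then recurse left with hi=value and right with lo=value.
Preorder trace (stopping at first violation):
  at node 22 with bounds (-inf, +inf): OK
  at node 8 with bounds (-inf, 22): OK
  at node 12 with bounds (8, 22): OK
  at node 20 with bounds (22, +inf): VIOLATION
Node 20 violates its bound: not (22 < 20 < +inf).
Result: Not a valid BST


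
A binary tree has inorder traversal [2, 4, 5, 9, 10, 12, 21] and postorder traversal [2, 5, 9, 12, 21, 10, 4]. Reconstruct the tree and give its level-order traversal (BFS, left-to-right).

Inorder:   [2, 4, 5, 9, 10, 12, 21]
Postorder: [2, 5, 9, 12, 21, 10, 4]
Algorithm: postorder visits root last, so walk postorder right-to-left;
each value is the root of the current inorder slice — split it at that
value, recurse on the right subtree first, then the left.
Recursive splits:
  root=4; inorder splits into left=[2], right=[5, 9, 10, 12, 21]
  root=10; inorder splits into left=[5, 9], right=[12, 21]
  root=21; inorder splits into left=[12], right=[]
  root=12; inorder splits into left=[], right=[]
  root=9; inorder splits into left=[5], right=[]
  root=5; inorder splits into left=[], right=[]
  root=2; inorder splits into left=[], right=[]
Reconstructed level-order: [4, 2, 10, 9, 21, 5, 12]


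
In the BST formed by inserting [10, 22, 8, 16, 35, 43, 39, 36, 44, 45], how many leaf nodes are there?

Tree built from: [10, 22, 8, 16, 35, 43, 39, 36, 44, 45]
Tree (level-order array): [10, 8, 22, None, None, 16, 35, None, None, None, 43, 39, 44, 36, None, None, 45]
Rule: A leaf has 0 children.
Per-node child counts:
  node 10: 2 child(ren)
  node 8: 0 child(ren)
  node 22: 2 child(ren)
  node 16: 0 child(ren)
  node 35: 1 child(ren)
  node 43: 2 child(ren)
  node 39: 1 child(ren)
  node 36: 0 child(ren)
  node 44: 1 child(ren)
  node 45: 0 child(ren)
Matching nodes: [8, 16, 36, 45]
Count of leaf nodes: 4


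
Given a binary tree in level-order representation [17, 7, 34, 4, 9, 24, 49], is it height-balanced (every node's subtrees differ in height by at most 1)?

Tree (level-order array): [17, 7, 34, 4, 9, 24, 49]
Definition: a tree is height-balanced if, at every node, |h(left) - h(right)| <= 1 (empty subtree has height -1).
Bottom-up per-node check:
  node 4: h_left=-1, h_right=-1, diff=0 [OK], height=0
  node 9: h_left=-1, h_right=-1, diff=0 [OK], height=0
  node 7: h_left=0, h_right=0, diff=0 [OK], height=1
  node 24: h_left=-1, h_right=-1, diff=0 [OK], height=0
  node 49: h_left=-1, h_right=-1, diff=0 [OK], height=0
  node 34: h_left=0, h_right=0, diff=0 [OK], height=1
  node 17: h_left=1, h_right=1, diff=0 [OK], height=2
All nodes satisfy the balance condition.
Result: Balanced


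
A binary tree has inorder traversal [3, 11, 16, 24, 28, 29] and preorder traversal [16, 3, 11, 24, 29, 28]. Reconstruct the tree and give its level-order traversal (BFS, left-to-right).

Inorder:  [3, 11, 16, 24, 28, 29]
Preorder: [16, 3, 11, 24, 29, 28]
Algorithm: preorder visits root first, so consume preorder in order;
for each root, split the current inorder slice at that value into
left-subtree inorder and right-subtree inorder, then recurse.
Recursive splits:
  root=16; inorder splits into left=[3, 11], right=[24, 28, 29]
  root=3; inorder splits into left=[], right=[11]
  root=11; inorder splits into left=[], right=[]
  root=24; inorder splits into left=[], right=[28, 29]
  root=29; inorder splits into left=[28], right=[]
  root=28; inorder splits into left=[], right=[]
Reconstructed level-order: [16, 3, 24, 11, 29, 28]


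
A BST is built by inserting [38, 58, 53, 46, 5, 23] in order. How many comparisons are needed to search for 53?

Search path for 53: 38 -> 58 -> 53
Found: True
Comparisons: 3


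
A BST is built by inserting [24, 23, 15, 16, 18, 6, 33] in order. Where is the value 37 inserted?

Starting tree (level order): [24, 23, 33, 15, None, None, None, 6, 16, None, None, None, 18]
Insertion path: 24 -> 33
Result: insert 37 as right child of 33
Final tree (level order): [24, 23, 33, 15, None, None, 37, 6, 16, None, None, None, None, None, 18]


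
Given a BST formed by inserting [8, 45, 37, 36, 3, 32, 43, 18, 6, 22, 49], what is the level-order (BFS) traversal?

Tree insertion order: [8, 45, 37, 36, 3, 32, 43, 18, 6, 22, 49]
Tree (level-order array): [8, 3, 45, None, 6, 37, 49, None, None, 36, 43, None, None, 32, None, None, None, 18, None, None, 22]
BFS from the root, enqueuing left then right child of each popped node:
  queue [8] -> pop 8, enqueue [3, 45], visited so far: [8]
  queue [3, 45] -> pop 3, enqueue [6], visited so far: [8, 3]
  queue [45, 6] -> pop 45, enqueue [37, 49], visited so far: [8, 3, 45]
  queue [6, 37, 49] -> pop 6, enqueue [none], visited so far: [8, 3, 45, 6]
  queue [37, 49] -> pop 37, enqueue [36, 43], visited so far: [8, 3, 45, 6, 37]
  queue [49, 36, 43] -> pop 49, enqueue [none], visited so far: [8, 3, 45, 6, 37, 49]
  queue [36, 43] -> pop 36, enqueue [32], visited so far: [8, 3, 45, 6, 37, 49, 36]
  queue [43, 32] -> pop 43, enqueue [none], visited so far: [8, 3, 45, 6, 37, 49, 36, 43]
  queue [32] -> pop 32, enqueue [18], visited so far: [8, 3, 45, 6, 37, 49, 36, 43, 32]
  queue [18] -> pop 18, enqueue [22], visited so far: [8, 3, 45, 6, 37, 49, 36, 43, 32, 18]
  queue [22] -> pop 22, enqueue [none], visited so far: [8, 3, 45, 6, 37, 49, 36, 43, 32, 18, 22]
Result: [8, 3, 45, 6, 37, 49, 36, 43, 32, 18, 22]


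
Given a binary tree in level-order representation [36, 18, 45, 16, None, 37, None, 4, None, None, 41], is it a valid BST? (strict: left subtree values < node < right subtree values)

Level-order array: [36, 18, 45, 16, None, 37, None, 4, None, None, 41]
Validate using subtree bounds (lo, hi): at each node, require lo < value < hi,
then recurse left with hi=value and right with lo=value.
Preorder trace (stopping at first violation):
  at node 36 with bounds (-inf, +inf): OK
  at node 18 with bounds (-inf, 36): OK
  at node 16 with bounds (-inf, 18): OK
  at node 4 with bounds (-inf, 16): OK
  at node 45 with bounds (36, +inf): OK
  at node 37 with bounds (36, 45): OK
  at node 41 with bounds (37, 45): OK
No violation found at any node.
Result: Valid BST


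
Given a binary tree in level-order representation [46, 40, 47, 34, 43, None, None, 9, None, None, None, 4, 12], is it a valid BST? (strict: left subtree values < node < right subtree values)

Level-order array: [46, 40, 47, 34, 43, None, None, 9, None, None, None, 4, 12]
Validate using subtree bounds (lo, hi): at each node, require lo < value < hi,
then recurse left with hi=value and right with lo=value.
Preorder trace (stopping at first violation):
  at node 46 with bounds (-inf, +inf): OK
  at node 40 with bounds (-inf, 46): OK
  at node 34 with bounds (-inf, 40): OK
  at node 9 with bounds (-inf, 34): OK
  at node 4 with bounds (-inf, 9): OK
  at node 12 with bounds (9, 34): OK
  at node 43 with bounds (40, 46): OK
  at node 47 with bounds (46, +inf): OK
No violation found at any node.
Result: Valid BST


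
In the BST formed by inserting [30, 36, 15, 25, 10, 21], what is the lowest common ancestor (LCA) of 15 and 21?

Tree insertion order: [30, 36, 15, 25, 10, 21]
Tree (level-order array): [30, 15, 36, 10, 25, None, None, None, None, 21]
In a BST, the LCA of p=15, q=21 is the first node v on the
root-to-leaf path with p <= v <= q (go left if both < v, right if both > v).
Walk from root:
  at 30: both 15 and 21 < 30, go left
  at 15: 15 <= 15 <= 21, this is the LCA
LCA = 15


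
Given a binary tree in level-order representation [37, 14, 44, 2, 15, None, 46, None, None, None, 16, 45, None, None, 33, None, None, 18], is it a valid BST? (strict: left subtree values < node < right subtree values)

Level-order array: [37, 14, 44, 2, 15, None, 46, None, None, None, 16, 45, None, None, 33, None, None, 18]
Validate using subtree bounds (lo, hi): at each node, require lo < value < hi,
then recurse left with hi=value and right with lo=value.
Preorder trace (stopping at first violation):
  at node 37 with bounds (-inf, +inf): OK
  at node 14 with bounds (-inf, 37): OK
  at node 2 with bounds (-inf, 14): OK
  at node 15 with bounds (14, 37): OK
  at node 16 with bounds (15, 37): OK
  at node 33 with bounds (16, 37): OK
  at node 18 with bounds (16, 33): OK
  at node 44 with bounds (37, +inf): OK
  at node 46 with bounds (44, +inf): OK
  at node 45 with bounds (44, 46): OK
No violation found at any node.
Result: Valid BST


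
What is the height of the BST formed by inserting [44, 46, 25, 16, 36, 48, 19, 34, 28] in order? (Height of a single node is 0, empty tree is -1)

Insertion order: [44, 46, 25, 16, 36, 48, 19, 34, 28]
Tree (level-order array): [44, 25, 46, 16, 36, None, 48, None, 19, 34, None, None, None, None, None, 28]
Compute height bottom-up (empty subtree = -1):
  height(19) = 1 + max(-1, -1) = 0
  height(16) = 1 + max(-1, 0) = 1
  height(28) = 1 + max(-1, -1) = 0
  height(34) = 1 + max(0, -1) = 1
  height(36) = 1 + max(1, -1) = 2
  height(25) = 1 + max(1, 2) = 3
  height(48) = 1 + max(-1, -1) = 0
  height(46) = 1 + max(-1, 0) = 1
  height(44) = 1 + max(3, 1) = 4
Height = 4


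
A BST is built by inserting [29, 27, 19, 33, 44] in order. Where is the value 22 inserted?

Starting tree (level order): [29, 27, 33, 19, None, None, 44]
Insertion path: 29 -> 27 -> 19
Result: insert 22 as right child of 19
Final tree (level order): [29, 27, 33, 19, None, None, 44, None, 22]


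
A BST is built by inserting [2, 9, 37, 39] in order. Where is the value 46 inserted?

Starting tree (level order): [2, None, 9, None, 37, None, 39]
Insertion path: 2 -> 9 -> 37 -> 39
Result: insert 46 as right child of 39
Final tree (level order): [2, None, 9, None, 37, None, 39, None, 46]


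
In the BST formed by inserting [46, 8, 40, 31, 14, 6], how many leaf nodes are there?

Tree built from: [46, 8, 40, 31, 14, 6]
Tree (level-order array): [46, 8, None, 6, 40, None, None, 31, None, 14]
Rule: A leaf has 0 children.
Per-node child counts:
  node 46: 1 child(ren)
  node 8: 2 child(ren)
  node 6: 0 child(ren)
  node 40: 1 child(ren)
  node 31: 1 child(ren)
  node 14: 0 child(ren)
Matching nodes: [6, 14]
Count of leaf nodes: 2


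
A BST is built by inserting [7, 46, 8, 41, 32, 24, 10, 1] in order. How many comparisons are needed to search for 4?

Search path for 4: 7 -> 1
Found: False
Comparisons: 2


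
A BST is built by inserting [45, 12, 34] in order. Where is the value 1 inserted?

Starting tree (level order): [45, 12, None, None, 34]
Insertion path: 45 -> 12
Result: insert 1 as left child of 12
Final tree (level order): [45, 12, None, 1, 34]


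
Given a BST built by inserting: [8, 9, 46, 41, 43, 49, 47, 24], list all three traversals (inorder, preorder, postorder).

Tree insertion order: [8, 9, 46, 41, 43, 49, 47, 24]
Tree (level-order array): [8, None, 9, None, 46, 41, 49, 24, 43, 47]
Inorder (L, root, R): [8, 9, 24, 41, 43, 46, 47, 49]
Preorder (root, L, R): [8, 9, 46, 41, 24, 43, 49, 47]
Postorder (L, R, root): [24, 43, 41, 47, 49, 46, 9, 8]


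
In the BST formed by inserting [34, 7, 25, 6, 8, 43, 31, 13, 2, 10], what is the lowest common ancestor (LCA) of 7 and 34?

Tree insertion order: [34, 7, 25, 6, 8, 43, 31, 13, 2, 10]
Tree (level-order array): [34, 7, 43, 6, 25, None, None, 2, None, 8, 31, None, None, None, 13, None, None, 10]
In a BST, the LCA of p=7, q=34 is the first node v on the
root-to-leaf path with p <= v <= q (go left if both < v, right if both > v).
Walk from root:
  at 34: 7 <= 34 <= 34, this is the LCA
LCA = 34


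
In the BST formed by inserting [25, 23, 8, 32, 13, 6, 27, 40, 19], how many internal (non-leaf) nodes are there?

Tree built from: [25, 23, 8, 32, 13, 6, 27, 40, 19]
Tree (level-order array): [25, 23, 32, 8, None, 27, 40, 6, 13, None, None, None, None, None, None, None, 19]
Rule: An internal node has at least one child.
Per-node child counts:
  node 25: 2 child(ren)
  node 23: 1 child(ren)
  node 8: 2 child(ren)
  node 6: 0 child(ren)
  node 13: 1 child(ren)
  node 19: 0 child(ren)
  node 32: 2 child(ren)
  node 27: 0 child(ren)
  node 40: 0 child(ren)
Matching nodes: [25, 23, 8, 13, 32]
Count of internal (non-leaf) nodes: 5


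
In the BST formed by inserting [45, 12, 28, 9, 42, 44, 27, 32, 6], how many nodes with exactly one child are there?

Tree built from: [45, 12, 28, 9, 42, 44, 27, 32, 6]
Tree (level-order array): [45, 12, None, 9, 28, 6, None, 27, 42, None, None, None, None, 32, 44]
Rule: These are nodes with exactly 1 non-null child.
Per-node child counts:
  node 45: 1 child(ren)
  node 12: 2 child(ren)
  node 9: 1 child(ren)
  node 6: 0 child(ren)
  node 28: 2 child(ren)
  node 27: 0 child(ren)
  node 42: 2 child(ren)
  node 32: 0 child(ren)
  node 44: 0 child(ren)
Matching nodes: [45, 9]
Count of nodes with exactly one child: 2


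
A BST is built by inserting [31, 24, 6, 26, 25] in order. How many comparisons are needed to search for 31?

Search path for 31: 31
Found: True
Comparisons: 1


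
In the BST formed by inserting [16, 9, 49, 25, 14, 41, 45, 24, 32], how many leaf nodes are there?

Tree built from: [16, 9, 49, 25, 14, 41, 45, 24, 32]
Tree (level-order array): [16, 9, 49, None, 14, 25, None, None, None, 24, 41, None, None, 32, 45]
Rule: A leaf has 0 children.
Per-node child counts:
  node 16: 2 child(ren)
  node 9: 1 child(ren)
  node 14: 0 child(ren)
  node 49: 1 child(ren)
  node 25: 2 child(ren)
  node 24: 0 child(ren)
  node 41: 2 child(ren)
  node 32: 0 child(ren)
  node 45: 0 child(ren)
Matching nodes: [14, 24, 32, 45]
Count of leaf nodes: 4


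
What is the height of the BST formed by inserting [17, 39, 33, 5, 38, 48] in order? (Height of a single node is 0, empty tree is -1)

Insertion order: [17, 39, 33, 5, 38, 48]
Tree (level-order array): [17, 5, 39, None, None, 33, 48, None, 38]
Compute height bottom-up (empty subtree = -1):
  height(5) = 1 + max(-1, -1) = 0
  height(38) = 1 + max(-1, -1) = 0
  height(33) = 1 + max(-1, 0) = 1
  height(48) = 1 + max(-1, -1) = 0
  height(39) = 1 + max(1, 0) = 2
  height(17) = 1 + max(0, 2) = 3
Height = 3


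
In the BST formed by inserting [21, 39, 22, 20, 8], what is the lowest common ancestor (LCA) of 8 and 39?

Tree insertion order: [21, 39, 22, 20, 8]
Tree (level-order array): [21, 20, 39, 8, None, 22]
In a BST, the LCA of p=8, q=39 is the first node v on the
root-to-leaf path with p <= v <= q (go left if both < v, right if both > v).
Walk from root:
  at 21: 8 <= 21 <= 39, this is the LCA
LCA = 21


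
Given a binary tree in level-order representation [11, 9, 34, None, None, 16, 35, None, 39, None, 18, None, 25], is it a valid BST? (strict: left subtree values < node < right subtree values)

Level-order array: [11, 9, 34, None, None, 16, 35, None, 39, None, 18, None, 25]
Validate using subtree bounds (lo, hi): at each node, require lo < value < hi,
then recurse left with hi=value and right with lo=value.
Preorder trace (stopping at first violation):
  at node 11 with bounds (-inf, +inf): OK
  at node 9 with bounds (-inf, 11): OK
  at node 34 with bounds (11, +inf): OK
  at node 16 with bounds (11, 34): OK
  at node 39 with bounds (16, 34): VIOLATION
Node 39 violates its bound: not (16 < 39 < 34).
Result: Not a valid BST


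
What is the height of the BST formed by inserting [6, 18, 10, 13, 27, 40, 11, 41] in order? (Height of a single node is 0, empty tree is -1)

Insertion order: [6, 18, 10, 13, 27, 40, 11, 41]
Tree (level-order array): [6, None, 18, 10, 27, None, 13, None, 40, 11, None, None, 41]
Compute height bottom-up (empty subtree = -1):
  height(11) = 1 + max(-1, -1) = 0
  height(13) = 1 + max(0, -1) = 1
  height(10) = 1 + max(-1, 1) = 2
  height(41) = 1 + max(-1, -1) = 0
  height(40) = 1 + max(-1, 0) = 1
  height(27) = 1 + max(-1, 1) = 2
  height(18) = 1 + max(2, 2) = 3
  height(6) = 1 + max(-1, 3) = 4
Height = 4


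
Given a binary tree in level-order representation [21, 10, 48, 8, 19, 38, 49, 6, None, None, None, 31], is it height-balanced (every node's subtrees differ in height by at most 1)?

Tree (level-order array): [21, 10, 48, 8, 19, 38, 49, 6, None, None, None, 31]
Definition: a tree is height-balanced if, at every node, |h(left) - h(right)| <= 1 (empty subtree has height -1).
Bottom-up per-node check:
  node 6: h_left=-1, h_right=-1, diff=0 [OK], height=0
  node 8: h_left=0, h_right=-1, diff=1 [OK], height=1
  node 19: h_left=-1, h_right=-1, diff=0 [OK], height=0
  node 10: h_left=1, h_right=0, diff=1 [OK], height=2
  node 31: h_left=-1, h_right=-1, diff=0 [OK], height=0
  node 38: h_left=0, h_right=-1, diff=1 [OK], height=1
  node 49: h_left=-1, h_right=-1, diff=0 [OK], height=0
  node 48: h_left=1, h_right=0, diff=1 [OK], height=2
  node 21: h_left=2, h_right=2, diff=0 [OK], height=3
All nodes satisfy the balance condition.
Result: Balanced


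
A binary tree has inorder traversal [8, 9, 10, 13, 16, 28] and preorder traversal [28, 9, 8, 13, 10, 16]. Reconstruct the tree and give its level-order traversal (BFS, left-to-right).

Inorder:  [8, 9, 10, 13, 16, 28]
Preorder: [28, 9, 8, 13, 10, 16]
Algorithm: preorder visits root first, so consume preorder in order;
for each root, split the current inorder slice at that value into
left-subtree inorder and right-subtree inorder, then recurse.
Recursive splits:
  root=28; inorder splits into left=[8, 9, 10, 13, 16], right=[]
  root=9; inorder splits into left=[8], right=[10, 13, 16]
  root=8; inorder splits into left=[], right=[]
  root=13; inorder splits into left=[10], right=[16]
  root=10; inorder splits into left=[], right=[]
  root=16; inorder splits into left=[], right=[]
Reconstructed level-order: [28, 9, 8, 13, 10, 16]


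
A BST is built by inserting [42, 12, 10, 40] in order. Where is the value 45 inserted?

Starting tree (level order): [42, 12, None, 10, 40]
Insertion path: 42
Result: insert 45 as right child of 42
Final tree (level order): [42, 12, 45, 10, 40]


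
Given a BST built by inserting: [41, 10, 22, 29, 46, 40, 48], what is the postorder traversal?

Tree insertion order: [41, 10, 22, 29, 46, 40, 48]
Tree (level-order array): [41, 10, 46, None, 22, None, 48, None, 29, None, None, None, 40]
Postorder traversal: [40, 29, 22, 10, 48, 46, 41]


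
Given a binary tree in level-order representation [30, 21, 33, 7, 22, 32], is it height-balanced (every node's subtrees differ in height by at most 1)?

Tree (level-order array): [30, 21, 33, 7, 22, 32]
Definition: a tree is height-balanced if, at every node, |h(left) - h(right)| <= 1 (empty subtree has height -1).
Bottom-up per-node check:
  node 7: h_left=-1, h_right=-1, diff=0 [OK], height=0
  node 22: h_left=-1, h_right=-1, diff=0 [OK], height=0
  node 21: h_left=0, h_right=0, diff=0 [OK], height=1
  node 32: h_left=-1, h_right=-1, diff=0 [OK], height=0
  node 33: h_left=0, h_right=-1, diff=1 [OK], height=1
  node 30: h_left=1, h_right=1, diff=0 [OK], height=2
All nodes satisfy the balance condition.
Result: Balanced


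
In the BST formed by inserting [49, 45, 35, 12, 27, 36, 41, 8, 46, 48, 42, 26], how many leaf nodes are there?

Tree built from: [49, 45, 35, 12, 27, 36, 41, 8, 46, 48, 42, 26]
Tree (level-order array): [49, 45, None, 35, 46, 12, 36, None, 48, 8, 27, None, 41, None, None, None, None, 26, None, None, 42]
Rule: A leaf has 0 children.
Per-node child counts:
  node 49: 1 child(ren)
  node 45: 2 child(ren)
  node 35: 2 child(ren)
  node 12: 2 child(ren)
  node 8: 0 child(ren)
  node 27: 1 child(ren)
  node 26: 0 child(ren)
  node 36: 1 child(ren)
  node 41: 1 child(ren)
  node 42: 0 child(ren)
  node 46: 1 child(ren)
  node 48: 0 child(ren)
Matching nodes: [8, 26, 42, 48]
Count of leaf nodes: 4


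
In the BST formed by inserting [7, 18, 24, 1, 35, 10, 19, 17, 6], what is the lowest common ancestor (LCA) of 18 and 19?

Tree insertion order: [7, 18, 24, 1, 35, 10, 19, 17, 6]
Tree (level-order array): [7, 1, 18, None, 6, 10, 24, None, None, None, 17, 19, 35]
In a BST, the LCA of p=18, q=19 is the first node v on the
root-to-leaf path with p <= v <= q (go left if both < v, right if both > v).
Walk from root:
  at 7: both 18 and 19 > 7, go right
  at 18: 18 <= 18 <= 19, this is the LCA
LCA = 18


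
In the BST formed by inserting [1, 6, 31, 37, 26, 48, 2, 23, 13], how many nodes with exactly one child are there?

Tree built from: [1, 6, 31, 37, 26, 48, 2, 23, 13]
Tree (level-order array): [1, None, 6, 2, 31, None, None, 26, 37, 23, None, None, 48, 13]
Rule: These are nodes with exactly 1 non-null child.
Per-node child counts:
  node 1: 1 child(ren)
  node 6: 2 child(ren)
  node 2: 0 child(ren)
  node 31: 2 child(ren)
  node 26: 1 child(ren)
  node 23: 1 child(ren)
  node 13: 0 child(ren)
  node 37: 1 child(ren)
  node 48: 0 child(ren)
Matching nodes: [1, 26, 23, 37]
Count of nodes with exactly one child: 4


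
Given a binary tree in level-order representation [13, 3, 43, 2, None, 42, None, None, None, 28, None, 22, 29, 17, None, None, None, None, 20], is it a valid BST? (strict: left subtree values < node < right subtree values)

Level-order array: [13, 3, 43, 2, None, 42, None, None, None, 28, None, 22, 29, 17, None, None, None, None, 20]
Validate using subtree bounds (lo, hi): at each node, require lo < value < hi,
then recurse left with hi=value and right with lo=value.
Preorder trace (stopping at first violation):
  at node 13 with bounds (-inf, +inf): OK
  at node 3 with bounds (-inf, 13): OK
  at node 2 with bounds (-inf, 3): OK
  at node 43 with bounds (13, +inf): OK
  at node 42 with bounds (13, 43): OK
  at node 28 with bounds (13, 42): OK
  at node 22 with bounds (13, 28): OK
  at node 17 with bounds (13, 22): OK
  at node 20 with bounds (17, 22): OK
  at node 29 with bounds (28, 42): OK
No violation found at any node.
Result: Valid BST


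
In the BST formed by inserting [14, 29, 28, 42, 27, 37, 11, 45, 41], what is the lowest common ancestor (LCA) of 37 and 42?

Tree insertion order: [14, 29, 28, 42, 27, 37, 11, 45, 41]
Tree (level-order array): [14, 11, 29, None, None, 28, 42, 27, None, 37, 45, None, None, None, 41]
In a BST, the LCA of p=37, q=42 is the first node v on the
root-to-leaf path with p <= v <= q (go left if both < v, right if both > v).
Walk from root:
  at 14: both 37 and 42 > 14, go right
  at 29: both 37 and 42 > 29, go right
  at 42: 37 <= 42 <= 42, this is the LCA
LCA = 42


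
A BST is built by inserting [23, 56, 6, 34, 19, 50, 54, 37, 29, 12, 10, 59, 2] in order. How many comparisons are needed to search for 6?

Search path for 6: 23 -> 6
Found: True
Comparisons: 2


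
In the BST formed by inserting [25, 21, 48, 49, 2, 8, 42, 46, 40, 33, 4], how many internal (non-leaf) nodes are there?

Tree built from: [25, 21, 48, 49, 2, 8, 42, 46, 40, 33, 4]
Tree (level-order array): [25, 21, 48, 2, None, 42, 49, None, 8, 40, 46, None, None, 4, None, 33]
Rule: An internal node has at least one child.
Per-node child counts:
  node 25: 2 child(ren)
  node 21: 1 child(ren)
  node 2: 1 child(ren)
  node 8: 1 child(ren)
  node 4: 0 child(ren)
  node 48: 2 child(ren)
  node 42: 2 child(ren)
  node 40: 1 child(ren)
  node 33: 0 child(ren)
  node 46: 0 child(ren)
  node 49: 0 child(ren)
Matching nodes: [25, 21, 2, 8, 48, 42, 40]
Count of internal (non-leaf) nodes: 7


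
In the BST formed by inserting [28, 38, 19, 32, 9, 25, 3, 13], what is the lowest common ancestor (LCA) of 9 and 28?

Tree insertion order: [28, 38, 19, 32, 9, 25, 3, 13]
Tree (level-order array): [28, 19, 38, 9, 25, 32, None, 3, 13]
In a BST, the LCA of p=9, q=28 is the first node v on the
root-to-leaf path with p <= v <= q (go left if both < v, right if both > v).
Walk from root:
  at 28: 9 <= 28 <= 28, this is the LCA
LCA = 28


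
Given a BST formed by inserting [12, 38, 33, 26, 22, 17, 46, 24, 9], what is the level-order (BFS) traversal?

Tree insertion order: [12, 38, 33, 26, 22, 17, 46, 24, 9]
Tree (level-order array): [12, 9, 38, None, None, 33, 46, 26, None, None, None, 22, None, 17, 24]
BFS from the root, enqueuing left then right child of each popped node:
  queue [12] -> pop 12, enqueue [9, 38], visited so far: [12]
  queue [9, 38] -> pop 9, enqueue [none], visited so far: [12, 9]
  queue [38] -> pop 38, enqueue [33, 46], visited so far: [12, 9, 38]
  queue [33, 46] -> pop 33, enqueue [26], visited so far: [12, 9, 38, 33]
  queue [46, 26] -> pop 46, enqueue [none], visited so far: [12, 9, 38, 33, 46]
  queue [26] -> pop 26, enqueue [22], visited so far: [12, 9, 38, 33, 46, 26]
  queue [22] -> pop 22, enqueue [17, 24], visited so far: [12, 9, 38, 33, 46, 26, 22]
  queue [17, 24] -> pop 17, enqueue [none], visited so far: [12, 9, 38, 33, 46, 26, 22, 17]
  queue [24] -> pop 24, enqueue [none], visited so far: [12, 9, 38, 33, 46, 26, 22, 17, 24]
Result: [12, 9, 38, 33, 46, 26, 22, 17, 24]


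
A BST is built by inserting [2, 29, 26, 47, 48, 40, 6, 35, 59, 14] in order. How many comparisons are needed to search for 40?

Search path for 40: 2 -> 29 -> 47 -> 40
Found: True
Comparisons: 4


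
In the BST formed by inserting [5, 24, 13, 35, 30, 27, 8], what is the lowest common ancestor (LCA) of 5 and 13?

Tree insertion order: [5, 24, 13, 35, 30, 27, 8]
Tree (level-order array): [5, None, 24, 13, 35, 8, None, 30, None, None, None, 27]
In a BST, the LCA of p=5, q=13 is the first node v on the
root-to-leaf path with p <= v <= q (go left if both < v, right if both > v).
Walk from root:
  at 5: 5 <= 5 <= 13, this is the LCA
LCA = 5


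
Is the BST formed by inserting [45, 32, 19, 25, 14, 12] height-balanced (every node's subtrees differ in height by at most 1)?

Tree (level-order array): [45, 32, None, 19, None, 14, 25, 12]
Definition: a tree is height-balanced if, at every node, |h(left) - h(right)| <= 1 (empty subtree has height -1).
Bottom-up per-node check:
  node 12: h_left=-1, h_right=-1, diff=0 [OK], height=0
  node 14: h_left=0, h_right=-1, diff=1 [OK], height=1
  node 25: h_left=-1, h_right=-1, diff=0 [OK], height=0
  node 19: h_left=1, h_right=0, diff=1 [OK], height=2
  node 32: h_left=2, h_right=-1, diff=3 [FAIL (|2--1|=3 > 1)], height=3
  node 45: h_left=3, h_right=-1, diff=4 [FAIL (|3--1|=4 > 1)], height=4
Node 32 violates the condition: |2 - -1| = 3 > 1.
Result: Not balanced
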